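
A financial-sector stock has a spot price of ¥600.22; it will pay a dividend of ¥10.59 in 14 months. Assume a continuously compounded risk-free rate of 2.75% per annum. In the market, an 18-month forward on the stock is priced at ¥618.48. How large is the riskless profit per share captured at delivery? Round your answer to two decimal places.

PV(dividends) I = 10.59·e^(−0.0275·14/12) = 10.2556
Fair forward F* = (S − I)·e^(rT) = (600.22 − 10.2556)·e^0.041250 = 589.9644 × 1.042113 = 614.8096
Market ¥618.48 > fair 614.8096: forward overpriced → cash-and-carry (borrow at r, buy the stock and collect the dividends, short the forward).
Profit at T = |F_mkt − F*| = |618.48 − 614.8096| = ¥3.67 per share

¥3.67 per share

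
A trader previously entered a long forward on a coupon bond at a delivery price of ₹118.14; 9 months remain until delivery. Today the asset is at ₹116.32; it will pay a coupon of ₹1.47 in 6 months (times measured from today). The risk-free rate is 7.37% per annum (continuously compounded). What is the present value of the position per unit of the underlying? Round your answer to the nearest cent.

PV(remaining coupons) I = 1.47·e^(−0.0737·6/12) = 1.4168
Current forward F = (S − I)·e^(rT) = (116.32 − 1.4168)·e^(0.0737·9/12) = 114.9032 × 1.056831 = 121.4333
Value (long) = (F − K)·e^(−rT) = (121.4333 − 118.14) × 0.946225 = 3.1162
Value = ₹3.12

₹3.12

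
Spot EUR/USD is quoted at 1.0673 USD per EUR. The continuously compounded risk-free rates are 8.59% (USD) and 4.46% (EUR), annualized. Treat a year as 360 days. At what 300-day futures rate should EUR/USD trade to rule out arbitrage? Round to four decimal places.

1.1047

F = S·e^((r_USD − r_EUR)T) = 1.0673 · e^((0.0859 − 0.0446) × 300/360)
= 1.0673 · e^0.034417 = 1.0673 × 1.035016
F = 1.1047 USD per EUR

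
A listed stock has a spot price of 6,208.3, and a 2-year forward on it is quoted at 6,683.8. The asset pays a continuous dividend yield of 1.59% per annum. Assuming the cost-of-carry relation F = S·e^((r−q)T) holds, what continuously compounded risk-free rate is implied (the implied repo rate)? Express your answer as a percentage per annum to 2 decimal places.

From F = S·e^((r−q)T): (r − q) = ln(F/S)/T
ln(6683.8/6208.3) = ln(1.076591) = 0.073800
(r − q) = 0.073800 / (2) = 0.036900
r = ln(F/S)/T + q = 0.036900 + 0.0159 = 0.052800
r = 5.28%

5.28%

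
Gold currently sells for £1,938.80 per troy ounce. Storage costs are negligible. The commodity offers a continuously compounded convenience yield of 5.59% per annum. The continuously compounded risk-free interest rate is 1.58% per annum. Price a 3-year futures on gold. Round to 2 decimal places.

Net carry = r + u − y = 0.0158 + 0.0000 − 0.0559 = -0.0401
F = S·e^((r+u−y)T) = 1938.80 · e^(-0.0401 × 3) = 1938.80 · e^-0.12030000
= 1938.80 × 0.88665440 = £1,719.05 per troy ounce

£1,719.05 per troy ounce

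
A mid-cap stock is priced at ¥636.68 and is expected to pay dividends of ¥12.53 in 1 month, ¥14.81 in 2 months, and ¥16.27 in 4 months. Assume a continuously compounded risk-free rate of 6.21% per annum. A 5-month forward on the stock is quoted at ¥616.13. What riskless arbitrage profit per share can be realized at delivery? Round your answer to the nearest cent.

PV(dividends) I = 12.53·e^(−0.0621·1/12) + 14.81·e^(−0.0621·2/12) + 16.27·e^(−0.0621·4/12) = 43.0595
Fair forward F* = (S − I)·e^(rT) = (636.68 − 43.0595)·e^0.025875 = 593.6205 × 1.026213 = 609.1811
Market ¥616.13 > fair 609.1811: forward overpriced → cash-and-carry (borrow at r, buy the stock and collect the dividends, short the forward).
Profit at T = |F_mkt − F*| = |616.13 − 609.1811| = ¥6.95 per share

¥6.95 per share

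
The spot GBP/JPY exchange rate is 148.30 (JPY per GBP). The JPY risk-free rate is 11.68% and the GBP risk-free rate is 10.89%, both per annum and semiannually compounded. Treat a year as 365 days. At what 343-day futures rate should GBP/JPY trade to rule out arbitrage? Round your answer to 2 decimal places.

By covered interest parity, F = S · (1+r_JPY/2)^(2T) / (1+r_GBP/2)^(2T)
= 148.30 × 1.112572 / 1.104781 = 148.30 × 1.007052
F = 149.35 JPY per GBP

149.35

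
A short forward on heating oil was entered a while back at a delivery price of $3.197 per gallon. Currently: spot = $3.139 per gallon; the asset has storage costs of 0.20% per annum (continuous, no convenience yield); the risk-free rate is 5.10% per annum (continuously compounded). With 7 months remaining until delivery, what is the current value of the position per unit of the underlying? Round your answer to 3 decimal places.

Current fair forward for the remaining 7 months: F = S·e^((r + u)·T), (r + u) = 0.0510 + 0.0020 = 0.0530
F = 3.139 · e^(0.0530 × 7/12) = 3.139 × 1.031400 = 3.2376
Value of long forward = (F − K)·e^(−rT) = (3.2376 − 3.197) · e^(−0.0510·7/12)
= 0.0406 × 0.970688 = 0.039
Short position value = −(long value) = -$0.039

-$0.039 per gallon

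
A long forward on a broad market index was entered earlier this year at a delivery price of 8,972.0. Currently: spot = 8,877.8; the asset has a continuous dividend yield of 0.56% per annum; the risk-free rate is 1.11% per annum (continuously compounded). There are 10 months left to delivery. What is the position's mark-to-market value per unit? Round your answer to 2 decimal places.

Current fair forward for the remaining 10 months: F = S·e^((r − q)·T), (r − q) = 0.0111 − 0.0056 = 0.0055
F = 8877.8 · e^(0.0055 × 10/12) = 8877.8 × 1.00459385 = 8918.5833
Value of long forward = (F − K)·e^(−rT) = (8918.5833 − 8972.0) · e^(−0.0111·10/12)
= -53.4167 × 0.99079265 = -52.92

-52.92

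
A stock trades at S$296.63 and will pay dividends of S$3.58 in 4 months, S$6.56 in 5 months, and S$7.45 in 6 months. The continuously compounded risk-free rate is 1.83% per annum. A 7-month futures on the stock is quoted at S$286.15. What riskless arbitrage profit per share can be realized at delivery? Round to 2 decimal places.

S$3.97 per share

PV(dividends) I = 3.58·e^(−0.0183·4/12) + 6.56·e^(−0.0183·5/12) + 7.45·e^(−0.0183·6/12) = 17.4505
Fair futures F* = (S − I)·e^(rT) = (296.63 − 17.4505)·e^0.010675 = 279.1795 × 1.010732 = 282.1757
Market S$286.15 > fair 282.1757: forward overpriced → cash-and-carry (borrow at r, buy the stock and collect the dividends, short the forward).
Profit at T = |F_mkt − F*| = |286.15 − 282.1757| = S$3.97 per share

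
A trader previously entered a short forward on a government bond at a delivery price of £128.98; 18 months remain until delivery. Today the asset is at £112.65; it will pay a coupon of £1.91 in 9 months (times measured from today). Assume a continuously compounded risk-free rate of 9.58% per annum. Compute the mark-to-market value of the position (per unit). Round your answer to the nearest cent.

PV(remaining coupons) I = 1.91·e^(−0.0958·9/12) = 1.7776
Current forward F = (S − I)·e^(rT) = (112.65 − 1.7776)·e^(0.0958·18/12) = 110.8724 × 1.154538 = 128.0064
Value (long) = (F − K)·e^(−rT) = (128.0064 − 128.98) × 0.866148 = -0.8433
Short position value = −(long value) = £0.84

£0.84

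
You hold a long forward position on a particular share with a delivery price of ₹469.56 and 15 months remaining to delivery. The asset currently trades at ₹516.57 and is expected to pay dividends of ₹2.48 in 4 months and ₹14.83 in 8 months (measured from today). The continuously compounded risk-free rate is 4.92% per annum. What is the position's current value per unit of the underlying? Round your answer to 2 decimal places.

₹58.23

PV(remaining dividends) I = 2.48·e^(−0.0492·4/12) + 14.83·e^(−0.0492·8/12) = 16.7911
Current forward F = (S − I)·e^(rT) = (516.57 − 16.7911)·e^(0.0492·15/12) = 499.7789 × 1.063430 = 531.4799
Value (long) = (F − K)·e^(−rT) = (531.4799 − 469.56) × 0.940353 = 58.2266
Value = ₹58.23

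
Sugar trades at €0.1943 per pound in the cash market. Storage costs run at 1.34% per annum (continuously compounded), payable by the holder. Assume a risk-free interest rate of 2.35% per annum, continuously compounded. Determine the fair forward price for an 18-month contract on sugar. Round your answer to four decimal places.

€0.2054 per pound

Net carry = r + u − y = 0.0235 + 0.0134 − 0.0000 = 0.0369
F = S·e^((r+u−y)T) = 0.1943 · e^(0.0369 × 18/12) = 0.1943 · e^0.055350
= 0.1943 × 1.056910 = €0.2054 per pound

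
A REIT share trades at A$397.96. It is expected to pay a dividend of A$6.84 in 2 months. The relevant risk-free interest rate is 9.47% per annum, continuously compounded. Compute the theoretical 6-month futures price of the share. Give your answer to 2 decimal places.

PV(dividends) I = 6.84·e^(−0.0947·2/12)
I = 6.7329
F = (S − I)·e^(rT) = (397.96 − 6.7329) · e^(0.0947·6/12)
= 391.2271 · e^0.047350 = 391.2271 × 1.048489 = A$410.20

A$410.20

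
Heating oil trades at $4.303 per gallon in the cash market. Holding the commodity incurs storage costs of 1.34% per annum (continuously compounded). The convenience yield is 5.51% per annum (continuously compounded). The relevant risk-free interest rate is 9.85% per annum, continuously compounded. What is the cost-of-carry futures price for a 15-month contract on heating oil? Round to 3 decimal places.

$4.620 per gallon

Net carry = r + u − y = 0.0985 + 0.0134 − 0.0551 = 0.0568
F = S·e^((r+u−y)T) = 4.303 · e^(0.0568 × 15/12) = 4.303 · e^0.071000
= 4.303 × 1.073581 = $4.620 per gallon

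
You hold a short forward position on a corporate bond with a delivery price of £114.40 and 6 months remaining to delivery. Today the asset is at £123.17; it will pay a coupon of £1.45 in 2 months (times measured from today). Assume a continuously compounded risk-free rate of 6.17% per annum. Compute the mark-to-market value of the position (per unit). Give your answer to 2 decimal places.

-£10.81

PV(remaining coupons) I = 1.45·e^(−0.0617·2/12) = 1.4352
Current forward F = (S − I)·e^(rT) = (123.17 − 1.4352)·e^(0.0617·6/12) = 121.7348 × 1.031331 = 125.5489
Value (long) = (F − K)·e^(−rT) = (125.5489 − 114.40) × 0.969621 = 10.8102
Short position value = −(long value) = -£10.81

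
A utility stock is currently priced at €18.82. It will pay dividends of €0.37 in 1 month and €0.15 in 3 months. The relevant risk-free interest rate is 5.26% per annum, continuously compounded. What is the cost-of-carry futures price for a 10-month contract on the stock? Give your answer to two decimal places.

€19.12

PV(dividends) I = 0.37·e^(−0.0526·1/12) + 0.15·e^(−0.0526·3/12)
I = 0.3684 + 0.1480 = 0.5164
F = (S − I)·e^(rT) = (18.82 − 0.5164) · e^(0.0526·10/12)
= 18.3036 · e^0.043833 = 18.3036 × 1.044808 = €19.12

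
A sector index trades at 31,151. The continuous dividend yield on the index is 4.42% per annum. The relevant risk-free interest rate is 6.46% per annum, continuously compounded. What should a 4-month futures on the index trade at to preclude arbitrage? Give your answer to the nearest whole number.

31,364

F = S·e^((r − q)T) = 31151 · e^((0.0646 − 0.0442) × 4/12)
= 31151 · e^0.006800 = 31151 × 1.006823
F = 31,364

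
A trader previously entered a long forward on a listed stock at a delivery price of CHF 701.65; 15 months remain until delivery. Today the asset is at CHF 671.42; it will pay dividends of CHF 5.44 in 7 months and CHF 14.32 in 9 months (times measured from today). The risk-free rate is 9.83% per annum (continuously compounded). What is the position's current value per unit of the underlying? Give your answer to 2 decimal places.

CHF 32.46

PV(remaining dividends) I = 5.44·e^(−0.0983·7/12) + 14.32·e^(−0.0983·9/12) = 18.4391
Current forward F = (S − I)·e^(rT) = (671.42 − 18.4391)·e^(0.0983·15/12) = 652.9809 × 1.130743 = 738.3536
Value (long) = (F − K)·e^(−rT) = (738.3536 − 701.65) × 0.884374 = 32.4597
Value = CHF 32.46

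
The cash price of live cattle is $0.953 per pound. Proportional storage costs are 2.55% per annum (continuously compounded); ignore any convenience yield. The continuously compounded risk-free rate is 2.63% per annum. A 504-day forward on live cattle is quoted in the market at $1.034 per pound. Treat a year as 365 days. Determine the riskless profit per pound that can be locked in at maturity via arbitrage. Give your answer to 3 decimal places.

$0.010 per pound

Fair forward: F* = S·e^(carry·T), with carry = (r + u) = 0.0263 + 0.0255 = 0.0518
F* = 0.953 · e^(0.0518 × 504/365) = 0.953 · e^0.071527 = 0.953 × 1.074147 = $1.0237
Market $1.034 > fair $1.0237: forward overpriced → cash-and-carry (buy spot, short the forward).
At maturity, profit = |F_mkt − F*| = |1.034 − 1.0237| = $0.010 per pound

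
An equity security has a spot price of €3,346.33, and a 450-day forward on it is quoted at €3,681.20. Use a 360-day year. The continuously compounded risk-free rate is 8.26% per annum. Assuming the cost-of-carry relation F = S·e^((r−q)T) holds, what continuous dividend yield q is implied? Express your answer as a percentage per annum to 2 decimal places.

0.63%

From F = S·e^((r−q)T): (r − q) = ln(F/S)/T
ln(3681.20/3346.33) = ln(1.100071) = 0.095375
(r − q) = 0.095375 / (450/360) = 0.076300
q = r − ln(F/S)/T = 0.0826 − 0.076300 = 0.006300
q = 0.63%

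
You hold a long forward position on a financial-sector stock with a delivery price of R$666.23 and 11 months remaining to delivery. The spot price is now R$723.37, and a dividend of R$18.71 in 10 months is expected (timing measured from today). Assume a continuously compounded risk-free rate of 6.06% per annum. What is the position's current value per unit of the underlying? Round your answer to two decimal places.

R$75.35

PV(remaining dividends) I = 18.71·e^(−0.0606·10/12) = 17.7886
Current forward F = (S − I)·e^(rT) = (723.37 − 17.7886)·e^(0.0606·11/12) = 705.5814 × 1.057122 = 745.8856
Value (long) = (F − K)·e^(−rT) = (745.8856 − 666.23) × 0.945965 = 75.3514
Value = R$75.35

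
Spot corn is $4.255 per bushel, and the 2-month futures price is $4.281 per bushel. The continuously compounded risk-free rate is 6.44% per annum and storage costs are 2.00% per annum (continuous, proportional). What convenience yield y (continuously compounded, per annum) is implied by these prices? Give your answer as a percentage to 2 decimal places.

F = S·e^((r+u−y)T) ⇒ (r+u−y) = ln(F/S)/T
ln(4.281/4.255) = 0.006092; /T ⇒ 0.036552
y = r + u − ln(F/S)/T = 0.0644 + 0.0200 − 0.036552 = 0.047848
y = 4.78%

4.78%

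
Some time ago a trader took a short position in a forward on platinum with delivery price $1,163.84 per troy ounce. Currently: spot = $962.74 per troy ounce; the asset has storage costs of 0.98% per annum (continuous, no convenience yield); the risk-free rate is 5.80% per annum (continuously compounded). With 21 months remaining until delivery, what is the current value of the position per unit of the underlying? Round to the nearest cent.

$72.11 per troy ounce

Current fair forward for the remaining 21 months: F = S·e^((r + u)·T), (r + u) = 0.0580 + 0.0098 = 0.0678
F = 962.74 · e^(0.0678 × 21/12) = 962.74 × 1.125976 = 1084.0221
Value of long forward = (F − K)·e^(−rT) = (1084.0221 − 1163.84) · e^(−0.0580·21/12)
= -79.8179 × 0.903481 = -72.11
Short position value = −(long value) = $72.11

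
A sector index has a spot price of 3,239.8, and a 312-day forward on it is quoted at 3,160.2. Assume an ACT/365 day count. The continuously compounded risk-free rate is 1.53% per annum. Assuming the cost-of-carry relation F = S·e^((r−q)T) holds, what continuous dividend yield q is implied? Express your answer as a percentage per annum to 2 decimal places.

From F = S·e^((r−q)T): (r − q) = ln(F/S)/T
ln(3160.2/3239.8) = ln(0.975431) = -0.024876
(r − q) = -0.024876 / (312/365) = -0.029102
q = r − ln(F/S)/T = 0.0153 + 0.029102 = 0.044402
q = 4.44%

4.44%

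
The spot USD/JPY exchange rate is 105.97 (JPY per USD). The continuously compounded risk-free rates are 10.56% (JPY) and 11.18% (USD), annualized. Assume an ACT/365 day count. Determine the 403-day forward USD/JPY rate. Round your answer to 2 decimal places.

F = S·e^((r_JPY − r_USD)T) = 105.97 · e^((0.1056 − 0.1118) × 403/365)
= 105.97 · e^-0.006845 = 105.97 × 0.993178
F = 105.25 JPY per USD

105.25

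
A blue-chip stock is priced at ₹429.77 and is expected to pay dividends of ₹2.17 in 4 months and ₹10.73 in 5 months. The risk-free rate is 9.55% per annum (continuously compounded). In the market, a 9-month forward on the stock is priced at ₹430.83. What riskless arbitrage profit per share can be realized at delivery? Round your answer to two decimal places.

₹17.52 per share

PV(dividends) I = 2.17·e^(−0.0955·4/12) + 10.73·e^(−0.0955·5/12) = 12.4134
Fair forward F* = (S − I)·e^(rT) = (429.77 − 12.4134)·e^0.071625 = 417.3566 × 1.074252 = 448.3462
Market ₹430.83 < fair 448.3462: forward underpriced → reverse cash-and-carry (short the stock, invest proceeds at r, pay the dividends, go long the forward).
Profit at T = |F_mkt − F*| = |430.83 − 448.3462| = ₹17.52 per share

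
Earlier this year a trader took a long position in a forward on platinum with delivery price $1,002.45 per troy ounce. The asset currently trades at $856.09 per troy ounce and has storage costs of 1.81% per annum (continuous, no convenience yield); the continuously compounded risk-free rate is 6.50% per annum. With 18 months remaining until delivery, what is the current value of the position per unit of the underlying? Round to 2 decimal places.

Current fair forward for the remaining 18 months: F = S·e^((r + u)·T), (r + u) = 0.0650 + 0.0181 = 0.0831
F = 856.09 · e^(0.0831 × 18/12) = 856.09 × 1.132752 = 969.7377
Value of long forward = (F − K)·e^(−rT) = (969.7377 − 1002.45) · e^(−0.0650·18/12)
= -32.7123 × 0.907102 = -29.67

-$29.67 per troy ounce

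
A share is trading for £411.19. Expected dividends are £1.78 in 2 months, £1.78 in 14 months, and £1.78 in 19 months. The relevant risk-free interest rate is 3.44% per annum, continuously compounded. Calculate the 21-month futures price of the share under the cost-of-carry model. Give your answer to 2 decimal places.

£431.22

PV(dividends) I = 1.78·e^(−0.0344·2/12) + 1.78·e^(−0.0344·14/12) + 1.78·e^(−0.0344·19/12)
I = 1.7698 + 1.7100 + 1.6856 = 5.1654
F = (S − I)·e^(rT) = (411.19 − 5.1654) · e^(0.0344·21/12)
= 406.0246 · e^0.060200 = 406.0246 × 1.062049 = £431.22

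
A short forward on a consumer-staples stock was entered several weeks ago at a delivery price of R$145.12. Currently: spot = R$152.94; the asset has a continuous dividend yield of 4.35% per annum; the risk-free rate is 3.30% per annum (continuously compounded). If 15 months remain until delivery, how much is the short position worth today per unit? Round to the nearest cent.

Current fair forward for the remaining 15 months: F = S·e^((r − q)·T), (r − q) = 0.0330 − 0.0435 = -0.0105
F = 152.94 · e^(-0.0105 × 15/12) = 152.94 × 0.986961 = 150.9458
Value of long forward = (F − K)·e^(−rT) = (150.9458 − 145.12) · e^(−0.0330·15/12)
= 5.8258 × 0.959589 = 5.59
Short position value = −(long value) = -R$5.59

-R$5.59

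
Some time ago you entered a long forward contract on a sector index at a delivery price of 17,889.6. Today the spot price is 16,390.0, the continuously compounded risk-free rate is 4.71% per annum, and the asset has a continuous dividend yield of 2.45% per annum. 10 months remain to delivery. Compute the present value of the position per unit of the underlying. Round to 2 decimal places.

Current fair forward for the remaining 10 months: F = S·e^((r − q)·T), (r − q) = 0.0471 − 0.0245 = 0.0226
F = 16390.0 · e^(0.0226 × 10/12) = 16390.0 × 1.01901180 = 16701.6034
Value of long forward = (F − K)·e^(−rT) = (16701.6034 − 17889.6) · e^(−0.0471·10/12)
= -1187.9966 × 0.96151030 = -1142.27

-1142.27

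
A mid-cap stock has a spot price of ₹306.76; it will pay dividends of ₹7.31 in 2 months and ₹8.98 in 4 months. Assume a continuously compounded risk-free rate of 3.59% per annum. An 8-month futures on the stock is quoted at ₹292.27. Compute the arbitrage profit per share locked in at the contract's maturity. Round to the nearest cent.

PV(dividends) I = 7.31·e^(−0.0359·2/12) + 8.98·e^(−0.0359·4/12) = 16.1396
Fair futures F* = (S − I)·e^(rT) = (306.76 − 16.1396)·e^0.023933 = 290.6204 × 1.024222 = 297.6598
Market ₹292.27 < fair 297.6598: forward underpriced → reverse cash-and-carry (short the stock, invest proceeds at r, pay the dividends, go long the forward).
Profit at T = |F_mkt − F*| = |292.27 − 297.6598| = ₹5.39 per share

₹5.39 per share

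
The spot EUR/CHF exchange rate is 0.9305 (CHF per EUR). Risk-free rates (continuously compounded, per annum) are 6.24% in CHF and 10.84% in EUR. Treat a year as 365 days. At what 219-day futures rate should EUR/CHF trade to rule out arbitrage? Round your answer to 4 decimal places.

0.9052

F = S·e^((r_CHF − r_EUR)T) = 0.9305 · e^((0.0624 − 0.1084) × 219/365)
= 0.9305 · e^-0.027600 = 0.9305 × 0.972777
F = 0.9052 CHF per EUR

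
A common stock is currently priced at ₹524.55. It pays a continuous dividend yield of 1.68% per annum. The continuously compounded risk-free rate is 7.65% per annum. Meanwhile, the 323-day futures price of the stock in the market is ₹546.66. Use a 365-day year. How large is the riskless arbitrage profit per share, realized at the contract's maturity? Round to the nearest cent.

₹6.35 per share

Fair futures: F* = S·e^(carry·T), with carry = (r − q) = 0.0765 − 0.0168 = 0.0597
F* = 524.55 · e^(0.0597 × 323/365) = 524.55 · e^0.052830 = 524.55 × 1.054250 = ₹553.0068
Market ₹546.66 < fair ₹553.0068: forward underpriced → reverse cash-and-carry (short spot, go long the forward).
At maturity, profit = |F_mkt − F*| = |546.66 − 553.0068| = ₹6.35 per share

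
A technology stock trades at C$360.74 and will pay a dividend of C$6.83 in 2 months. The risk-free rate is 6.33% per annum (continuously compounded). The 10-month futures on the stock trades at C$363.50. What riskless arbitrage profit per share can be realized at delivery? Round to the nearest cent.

C$9.66 per share

PV(dividends) I = 6.83·e^(−0.0633·2/12) = 6.7583
Fair futures F* = (S − I)·e^(rT) = (360.74 − 6.7583)·e^0.052750 = 353.9817 × 1.054166 = 373.1555
Market C$363.50 < fair 373.1555: forward underpriced → reverse cash-and-carry (short the stock, invest proceeds at r, pay the dividends, go long the forward).
Profit at T = |F_mkt − F*| = |363.50 − 373.1555| = C$9.66 per share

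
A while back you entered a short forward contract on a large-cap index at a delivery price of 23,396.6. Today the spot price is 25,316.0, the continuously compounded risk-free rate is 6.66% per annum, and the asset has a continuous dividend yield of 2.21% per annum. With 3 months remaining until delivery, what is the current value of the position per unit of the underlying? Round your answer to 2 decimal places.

-2166.24

Current fair forward for the remaining 3 months: F = S·e^((r − q)·T), (r − q) = 0.0666 − 0.0221 = 0.0445
F = 25316.0 · e^(0.0445 × 3/12) = 25316.0 × 1.01118711 = 25599.2129
Value of long forward = (F − K)·e^(−rT) = (25599.2129 − 23396.6) · e^(−0.0666·3/12)
= 2202.6129 × 0.98348785 = 2166.24
Short position value = −(long value) = -2166.24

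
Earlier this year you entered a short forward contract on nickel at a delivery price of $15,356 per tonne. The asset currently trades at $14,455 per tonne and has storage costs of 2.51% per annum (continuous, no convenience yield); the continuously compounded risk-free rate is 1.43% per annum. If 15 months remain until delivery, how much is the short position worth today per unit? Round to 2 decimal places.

Current fair forward for the remaining 15 months: F = S·e^((r + u)·T), (r + u) = 0.0143 + 0.0251 = 0.0394
F = 14455 · e^(0.0394 × 15/12) = 14455 × 1.05048294 = 15184.7309
Value of long forward = (F − K)·e^(−rT) = (15184.7309 − 15356) · e^(−0.0143·15/12)
= -171.2691 × 0.98228381 = -168.23
Short position value = −(long value) = $168.23

$168.23 per tonne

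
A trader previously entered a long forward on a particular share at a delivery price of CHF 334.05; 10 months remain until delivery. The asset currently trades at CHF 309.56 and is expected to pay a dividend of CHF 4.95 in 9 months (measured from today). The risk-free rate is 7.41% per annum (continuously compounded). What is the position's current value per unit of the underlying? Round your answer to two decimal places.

PV(remaining dividends) I = 4.95·e^(−0.0741·9/12) = 4.6824
Current forward F = (S − I)·e^(rT) = (309.56 − 4.6824)·e^(0.0741·10/12) = 304.8776 × 1.063696 = 324.2971
Value (long) = (F − K)·e^(−rT) = (324.2971 − 334.05) × 0.940118 = -9.1689
Value = -CHF 9.17

-CHF 9.17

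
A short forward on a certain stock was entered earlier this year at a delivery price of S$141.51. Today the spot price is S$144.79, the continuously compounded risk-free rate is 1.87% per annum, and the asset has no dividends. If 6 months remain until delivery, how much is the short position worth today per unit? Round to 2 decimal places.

-S$4.60

Current fair forward for the remaining 6 months: F = S·e^(r·T), r = 0.0187
F = 144.79 · e^(0.0187 × 6/12) = 144.79 × 1.009394 = 146.1502
Value of long forward = (F − K)·e^(−rT) = (146.1502 − 141.51) · e^(−0.0187·6/12)
= 4.6402 × 0.990694 = 4.60
Short position value = −(long value) = -S$4.60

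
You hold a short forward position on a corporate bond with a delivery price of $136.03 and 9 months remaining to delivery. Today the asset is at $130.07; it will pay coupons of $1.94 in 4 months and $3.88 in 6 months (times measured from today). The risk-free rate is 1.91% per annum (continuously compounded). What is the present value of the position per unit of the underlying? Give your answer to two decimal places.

$9.80

PV(remaining coupons) I = 1.94·e^(−0.0191·4/12) + 3.88·e^(−0.0191·6/12) = 5.7708
Current forward F = (S − I)·e^(rT) = (130.07 − 5.7708)·e^(0.0191·9/12) = 124.2992 × 1.014428 = 126.0926
Value (long) = (F − K)·e^(−rT) = (126.0926 − 136.03) × 0.985777 = -9.7961
Short position value = −(long value) = $9.80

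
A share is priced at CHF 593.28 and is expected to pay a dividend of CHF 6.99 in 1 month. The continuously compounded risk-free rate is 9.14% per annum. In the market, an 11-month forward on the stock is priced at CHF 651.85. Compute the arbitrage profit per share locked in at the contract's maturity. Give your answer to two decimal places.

CHF 14.26 per share

PV(dividends) I = 6.99·e^(−0.0914·1/12) = 6.9370
Fair forward F* = (S − I)·e^(rT) = (593.28 − 6.9370)·e^0.083783 = 586.3430 × 1.087393 = 637.5853
Market CHF 651.85 > fair 637.5853: forward overpriced → cash-and-carry (borrow at r, buy the stock and collect the dividends, short the forward).
Profit at T = |F_mkt − F*| = |651.85 − 637.5853| = CHF 14.26 per share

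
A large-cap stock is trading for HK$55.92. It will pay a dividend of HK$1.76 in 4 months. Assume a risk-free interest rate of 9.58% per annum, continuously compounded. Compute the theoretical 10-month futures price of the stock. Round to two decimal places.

HK$58.72

PV(dividends) I = 1.76·e^(−0.0958·4/12)
I = 1.7047
F = (S − I)·e^(rT) = (55.92 − 1.7047) · e^(0.0958·10/12)
= 54.2153 · e^0.079833 = 54.2153 × 1.083106 = HK$58.72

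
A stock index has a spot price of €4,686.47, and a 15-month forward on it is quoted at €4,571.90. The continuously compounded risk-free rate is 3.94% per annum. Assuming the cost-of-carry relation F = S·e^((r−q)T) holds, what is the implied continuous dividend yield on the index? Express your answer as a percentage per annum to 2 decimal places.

5.92%

From F = S·e^((r−q)T): (r − q) = ln(F/S)/T
ln(4571.90/4686.47) = ln(0.975553) = -0.024751
(r − q) = -0.024751 / (15/12) = -0.019801
q = r − ln(F/S)/T = 0.0394 + 0.019801 = 0.059201
q = 5.92%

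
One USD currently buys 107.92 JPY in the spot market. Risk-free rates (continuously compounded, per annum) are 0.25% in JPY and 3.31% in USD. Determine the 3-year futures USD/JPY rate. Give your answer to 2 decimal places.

F = S·e^((r_JPY − r_USD)T) = 107.92 · e^((0.0025 − 0.0331) × 3)
= 107.92 · e^-0.091800 = 107.92 × 0.912288
F = 98.45 JPY per USD

98.45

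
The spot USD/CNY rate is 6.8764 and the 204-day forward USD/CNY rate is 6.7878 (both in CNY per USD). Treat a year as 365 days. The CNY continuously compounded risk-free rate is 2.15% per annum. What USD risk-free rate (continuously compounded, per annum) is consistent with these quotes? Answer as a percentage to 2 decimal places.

F = S·e^((r_CNY − r_USD)T) ⇒ r_USD = r_CNY − ln(F/S)/T
ln(6.7878/6.8764) = -0.012968; /(204/365) = -0.023203
r_USD = 0.0215 + 0.023203 = 0.044703
r_USD = 4.47%

4.47%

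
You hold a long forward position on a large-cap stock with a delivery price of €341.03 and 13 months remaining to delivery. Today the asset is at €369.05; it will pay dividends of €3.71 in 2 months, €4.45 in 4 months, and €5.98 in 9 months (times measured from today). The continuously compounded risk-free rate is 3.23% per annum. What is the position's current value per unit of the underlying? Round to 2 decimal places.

PV(remaining dividends) I = 3.71·e^(−0.0323·2/12) + 4.45·e^(−0.0323·4/12) + 5.98·e^(−0.0323·9/12) = 13.9293
Current forward F = (S − I)·e^(rT) = (369.05 − 13.9293)·e^(0.0323·13/12) = 355.1207 × 1.035611 = 367.7669
Value (long) = (F − K)·e^(−rT) = (367.7669 − 341.03) × 0.965613 = 25.8175
Value = €25.82

€25.82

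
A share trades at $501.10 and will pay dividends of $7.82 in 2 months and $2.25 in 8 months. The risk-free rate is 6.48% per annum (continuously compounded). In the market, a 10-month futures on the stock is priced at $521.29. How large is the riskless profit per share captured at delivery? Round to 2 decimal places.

PV(dividends) I = 7.82·e^(−0.0648·2/12) + 2.25·e^(−0.0648·8/12) = 9.8909
Fair futures F* = (S − I)·e^(rT) = (501.10 − 9.8909)·e^0.054000 = 491.2091 × 1.055485 = 518.4638
Market $521.29 > fair 518.4638: forward overpriced → cash-and-carry (borrow at r, buy the stock and collect the dividends, short the forward).
Profit at T = |F_mkt − F*| = |521.29 − 518.4638| = $2.83 per share

$2.83 per share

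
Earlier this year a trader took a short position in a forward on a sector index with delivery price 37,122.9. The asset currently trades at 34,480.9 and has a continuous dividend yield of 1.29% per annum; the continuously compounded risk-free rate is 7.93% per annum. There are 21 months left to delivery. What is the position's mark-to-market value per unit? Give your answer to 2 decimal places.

-1398.56

Current fair forward for the remaining 21 months: F = S·e^((r − q)·T), (r − q) = 0.0793 − 0.0129 = 0.0664
F = 34480.9 · e^(0.0664 × 21/12) = 34480.9 × 1.12322049 = 38729.6534
Value of long forward = (F − K)·e^(−rT) = (38729.6534 − 37122.9) · e^(−0.0793·21/12)
= 1606.7534 × 0.87042385 = 1398.56
Short position value = −(long value) = -1398.56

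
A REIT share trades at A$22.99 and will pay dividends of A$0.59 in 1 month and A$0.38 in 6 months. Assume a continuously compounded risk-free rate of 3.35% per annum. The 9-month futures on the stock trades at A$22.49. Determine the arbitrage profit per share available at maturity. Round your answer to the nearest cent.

PV(dividends) I = 0.59·e^(−0.0335·1/12) + 0.38·e^(−0.0335·6/12) = 0.9620
Fair futures F* = (S − I)·e^(rT) = (22.99 − 0.9620)·e^0.025125 = 22.0280 × 1.025443 = 22.5885
Market A$22.49 < fair 22.5885: forward underpriced → reverse cash-and-carry (short the stock, invest proceeds at r, pay the dividends, go long the forward).
Profit at T = |F_mkt − F*| = |22.49 − 22.5885| = A$0.10 per share

A$0.10 per share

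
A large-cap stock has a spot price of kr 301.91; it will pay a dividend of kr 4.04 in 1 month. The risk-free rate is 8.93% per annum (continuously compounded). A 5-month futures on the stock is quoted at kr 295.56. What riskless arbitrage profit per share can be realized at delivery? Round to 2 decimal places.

PV(dividends) I = 4.04·e^(−0.0893·1/12) = 4.0100
Fair futures F* = (S − I)·e^(rT) = (301.91 − 4.0100)·e^0.037208 = 297.9000 × 1.037909 = 309.1931
Market kr 295.56 < fair 309.1931: forward underpriced → reverse cash-and-carry (short the stock, invest proceeds at r, pay the dividends, go long the forward).
Profit at T = |F_mkt − F*| = |295.56 − 309.1931| = kr 13.63 per share

kr 13.63 per share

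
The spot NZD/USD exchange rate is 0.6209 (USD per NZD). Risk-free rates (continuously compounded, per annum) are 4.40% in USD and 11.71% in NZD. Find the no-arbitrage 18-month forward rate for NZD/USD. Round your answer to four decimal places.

0.5564

F = S·e^((r_USD − r_NZD)T) = 0.6209 · e^((0.0440 − 0.1171) × 18/12)
= 0.6209 · e^-0.109650 = 0.6209 × 0.896148
F = 0.5564 USD per NZD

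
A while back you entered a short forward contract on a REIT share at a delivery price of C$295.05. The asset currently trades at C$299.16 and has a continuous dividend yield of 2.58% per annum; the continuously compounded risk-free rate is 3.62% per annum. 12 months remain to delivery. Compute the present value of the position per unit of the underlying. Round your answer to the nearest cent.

-C$6.98

Current fair forward for the remaining 12 months: F = S·e^((r − q)·T), (r − q) = 0.0362 − 0.0258 = 0.0104
F = 299.16 · e^(0.0104 × 12/12) = 299.16 × 1.010454 = 302.2874
Value of long forward = (F − K)·e^(−rT) = (302.2874 − 295.05) · e^(−0.0362·12/12)
= 7.2374 × 0.964447 = 6.98
Short position value = −(long value) = -C$6.98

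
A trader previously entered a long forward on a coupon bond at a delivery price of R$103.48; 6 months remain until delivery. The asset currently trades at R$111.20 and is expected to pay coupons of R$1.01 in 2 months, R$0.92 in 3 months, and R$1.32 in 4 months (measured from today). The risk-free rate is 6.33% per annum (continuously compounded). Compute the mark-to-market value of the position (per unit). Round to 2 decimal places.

R$7.75

PV(remaining coupons) I = 1.01·e^(−0.0633·2/12) + 0.92·e^(−0.0633·3/12) + 1.32·e^(−0.0633·4/12) = 3.1974
Current forward F = (S − I)·e^(rT) = (111.20 − 3.1974)·e^(0.0633·6/12) = 108.0026 × 1.032156 = 111.4755
Value (long) = (F − K)·e^(−rT) = (111.4755 − 103.48) × 0.968846 = 7.7464
Value = R$7.75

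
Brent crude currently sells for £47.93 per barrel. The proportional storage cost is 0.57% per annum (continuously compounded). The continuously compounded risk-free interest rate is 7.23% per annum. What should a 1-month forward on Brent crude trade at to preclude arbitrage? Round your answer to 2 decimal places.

£48.24 per barrel

Net carry = r + u − y = 0.0723 + 0.0057 − 0.0000 = 0.0780
F = S·e^((r+u−y)T) = 47.93 · e^(0.0780 × 1/12) = 47.93 · e^0.006500
= 47.93 × 1.006521 = £48.24 per barrel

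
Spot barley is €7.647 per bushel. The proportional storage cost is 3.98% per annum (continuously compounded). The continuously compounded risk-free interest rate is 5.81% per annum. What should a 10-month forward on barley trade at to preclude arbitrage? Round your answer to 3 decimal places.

€8.297 per bushel

Net carry = r + u − y = 0.0581 + 0.0398 − 0.0000 = 0.0979
F = S·e^((r+u−y)T) = 7.647 · e^(0.0979 × 10/12) = 7.647 · e^0.081583
= 7.647 × 1.085003 = €8.297 per bushel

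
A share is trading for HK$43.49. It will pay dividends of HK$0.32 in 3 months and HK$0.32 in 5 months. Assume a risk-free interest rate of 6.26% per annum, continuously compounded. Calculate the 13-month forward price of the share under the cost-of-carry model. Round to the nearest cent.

HK$45.87

PV(dividends) I = 0.32·e^(−0.0626·3/12) + 0.32·e^(−0.0626·5/12)
I = 0.3150 + 0.3118 = 0.6268
F = (S − I)·e^(rT) = (43.49 − 0.6268) · e^(0.0626·13/12)
= 42.8632 · e^0.067817 = 42.8632 × 1.070169 = HK$45.87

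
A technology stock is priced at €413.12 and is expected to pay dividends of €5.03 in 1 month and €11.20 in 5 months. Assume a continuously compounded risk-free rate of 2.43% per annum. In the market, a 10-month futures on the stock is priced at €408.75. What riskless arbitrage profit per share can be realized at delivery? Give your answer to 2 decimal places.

PV(dividends) I = 5.03·e^(−0.0243·1/12) + 11.20·e^(−0.0243·5/12) = 16.1070
Fair futures F* = (S − I)·e^(rT) = (413.12 − 16.1070)·e^0.020250 = 397.0130 × 1.020456 = 405.1343
Market €408.75 > fair 405.1343: forward overpriced → cash-and-carry (borrow at r, buy the stock and collect the dividends, short the forward).
Profit at T = |F_mkt − F*| = |408.75 − 405.1343| = €3.62 per share

€3.62 per share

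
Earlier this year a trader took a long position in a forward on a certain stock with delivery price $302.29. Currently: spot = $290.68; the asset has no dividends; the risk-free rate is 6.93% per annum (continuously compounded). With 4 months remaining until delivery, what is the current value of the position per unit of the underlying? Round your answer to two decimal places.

Current fair forward for the remaining 4 months: F = S·e^(r·T), r = 0.0693
F = 290.68 · e^(0.0693 × 4/12) = 290.68 × 1.023369 = 297.4729
Value of long forward = (F − K)·e^(−rT) = (297.4729 − 302.29) · e^(−0.0693·4/12)
= -4.8171 × 0.977165 = -4.71

-$4.71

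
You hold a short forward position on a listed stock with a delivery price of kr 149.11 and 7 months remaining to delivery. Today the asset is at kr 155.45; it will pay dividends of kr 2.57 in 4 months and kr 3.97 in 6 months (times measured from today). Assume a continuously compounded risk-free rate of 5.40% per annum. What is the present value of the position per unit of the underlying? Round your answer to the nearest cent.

PV(remaining dividends) I = 2.57·e^(−0.0540·4/12) + 3.97·e^(−0.0540·6/12) = 6.3884
Current forward F = (S − I)·e^(rT) = (155.45 − 6.3884)·e^(0.0540·7/12) = 149.0616 × 1.032001 = 153.8317
Value (long) = (F − K)·e^(−rT) = (153.8317 − 149.11) × 0.968991 = 4.5753
Short position value = −(long value) = -kr 4.58

-kr 4.58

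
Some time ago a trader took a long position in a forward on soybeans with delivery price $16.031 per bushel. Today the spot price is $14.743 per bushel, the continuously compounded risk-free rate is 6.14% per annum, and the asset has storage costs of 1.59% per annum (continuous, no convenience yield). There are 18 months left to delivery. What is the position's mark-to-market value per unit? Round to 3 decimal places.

$0.478 per bushel

Current fair forward for the remaining 18 months: F = S·e^((r + u)·T), (r + u) = 0.0614 + 0.0159 = 0.0773
F = 14.743 · e^(0.0773 × 18/12) = 14.743 × 1.122940 = 16.5555
Value of long forward = (F − K)·e^(−rT) = (16.5555 − 16.031) · e^(−0.0614·18/12)
= 0.5245 × 0.912014 = 0.478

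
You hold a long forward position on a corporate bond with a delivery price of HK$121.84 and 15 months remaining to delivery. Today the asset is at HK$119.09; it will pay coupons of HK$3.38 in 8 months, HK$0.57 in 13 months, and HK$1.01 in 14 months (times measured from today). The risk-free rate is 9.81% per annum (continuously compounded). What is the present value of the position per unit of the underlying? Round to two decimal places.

HK$6.73

PV(remaining coupons) I = 3.38·e^(−0.0981·8/12) + 0.57·e^(−0.0981·13/12) + 1.01·e^(−0.0981·14/12) = 4.5793
Current forward F = (S − I)·e^(rT) = (119.09 − 4.5793)·e^(0.0981·15/12) = 114.5107 × 1.130460 = 129.4498
Value (long) = (F − K)·e^(−rT) = (129.4498 − 121.84) × 0.884595 = 6.7316
Value = HK$6.73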